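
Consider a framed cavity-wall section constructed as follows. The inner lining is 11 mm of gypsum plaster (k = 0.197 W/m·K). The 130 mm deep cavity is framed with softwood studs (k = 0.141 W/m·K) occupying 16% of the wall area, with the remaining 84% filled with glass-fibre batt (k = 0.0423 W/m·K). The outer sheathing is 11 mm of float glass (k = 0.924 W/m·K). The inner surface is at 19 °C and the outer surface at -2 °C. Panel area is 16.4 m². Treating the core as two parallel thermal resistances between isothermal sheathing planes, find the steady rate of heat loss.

Q ≈ 149 W

Sheathing layers in series; stud and cavity paths in parallel between them.
R_inner = 0.011/(0.197×16.4) = 0.003405 K/W
R_stud  = 0.13/(0.141×0.16×16.4) = 0.3514 K/W
R_cav   = 0.13/(0.0423×0.84×16.4) = 0.2231 K/W
1/R_core = 1/R_stud + 1/R_cav → R_core = 0.1365 K/W
R_outer = 0.011/(0.924×16.4) = 7.259×10^-4 K/W
R_total = 0.1406 K/W
Q = ΔT/R_total = 21/0.1406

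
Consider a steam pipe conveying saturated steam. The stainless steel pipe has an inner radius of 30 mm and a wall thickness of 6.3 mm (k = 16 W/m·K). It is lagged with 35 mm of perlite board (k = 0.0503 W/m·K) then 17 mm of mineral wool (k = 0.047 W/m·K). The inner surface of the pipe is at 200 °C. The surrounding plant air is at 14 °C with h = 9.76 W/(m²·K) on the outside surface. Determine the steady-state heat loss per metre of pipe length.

Per-layer cylindrical resistances, series-summed:
R_stainless steel pipe wall = ln(36.3/30)/(2π×16×1) = 0.001896 K/W
R_perlite board = ln(71.3/36.3)/(2π×0.0503×1) = 2.136 K/W
R_mineral wool = ln(88.3/71.3)/(2π×0.047×1) = 0.7241 K/W
R_outer film = 1/(h_o·2πr_oL) = 1/(9.76×2π×0.0883×1) = 0.1847 K/W
R_total = 3.047 K/W
Q = ΔT/R_total = 186/3.047

q′ ≈ 61 W/m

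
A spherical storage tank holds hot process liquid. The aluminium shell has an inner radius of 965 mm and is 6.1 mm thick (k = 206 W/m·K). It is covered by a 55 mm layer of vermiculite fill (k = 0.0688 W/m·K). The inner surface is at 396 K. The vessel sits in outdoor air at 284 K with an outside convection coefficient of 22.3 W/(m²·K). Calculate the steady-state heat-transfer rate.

Q ≈ 1670 W

Spherical conduction: R = (1/r_in − 1/r_out)/(4πk) per layer; series-sum.
R_aluminium shell = (1/0.965 − 1/0.9711)/(4π×206) = 2.515×10^-6 K/W
R_vermiculite fill = (1/0.9711 − 1/1.0261)/(4π×0.0688) = 0.06384 K/W
R_outer film = 1/(h·4πr_o²) = 1/(22.3×4π×1.0261²) = 0.003389 K/W
R_total = 0.06723 K/W
Q = ΔT/R_total = 112/0.06723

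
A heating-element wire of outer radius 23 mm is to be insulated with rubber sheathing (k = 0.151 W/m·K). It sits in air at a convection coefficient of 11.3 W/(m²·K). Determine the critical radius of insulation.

r_cr ≈ 13.4 mm

For a cylinder r_cr = k/h = 0.151/11.3
r_cr = 13.4 mm; since the bare radius (23 mm) is above r_cr, any added insulation will reduce heat loss.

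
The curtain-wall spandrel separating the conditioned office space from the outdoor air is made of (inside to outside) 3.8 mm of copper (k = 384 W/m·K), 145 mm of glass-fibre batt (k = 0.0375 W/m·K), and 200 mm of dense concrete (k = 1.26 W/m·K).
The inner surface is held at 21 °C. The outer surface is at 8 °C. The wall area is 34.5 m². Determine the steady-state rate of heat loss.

Model the wall as resistances in series:
R_copper = L/(kA) = 0.0038/(384×34.5) = 2.868×10^-7 K/W
R_glass-fibre batt = L/(kA) = 0.145/(0.0375×34.5) = 0.1121 K/W
R_dense concrete = L/(kA) = 0.2/(1.26×34.5) = 0.004601 K/W
R_total = 0.1167 K/W
Q = ΔT / R_total = 13 / 0.1167

Q ≈ 111 W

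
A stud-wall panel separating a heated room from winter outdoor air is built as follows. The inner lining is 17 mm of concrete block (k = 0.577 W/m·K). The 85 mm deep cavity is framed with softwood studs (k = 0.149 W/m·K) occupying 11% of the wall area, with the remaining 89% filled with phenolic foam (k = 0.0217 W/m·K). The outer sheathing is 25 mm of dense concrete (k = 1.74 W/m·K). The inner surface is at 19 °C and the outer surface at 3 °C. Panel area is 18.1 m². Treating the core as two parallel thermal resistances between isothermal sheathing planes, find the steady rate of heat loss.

Q ≈ 119 W

Sheathing layers in series; stud and cavity paths in parallel between them.
R_inner = 0.017/(0.577×18.1) = 0.001628 K/W
R_stud  = 0.085/(0.149×0.11×18.1) = 0.2865 K/W
R_cav   = 0.085/(0.0217×0.89×18.1) = 0.2432 K/W
1/R_core = 1/R_stud + 1/R_cav → R_core = 0.1315 K/W
R_outer = 0.025/(1.74×18.1) = 7.938×10^-4 K/W
R_total = 0.134 K/W
Q = ΔT/R_total = 16/0.134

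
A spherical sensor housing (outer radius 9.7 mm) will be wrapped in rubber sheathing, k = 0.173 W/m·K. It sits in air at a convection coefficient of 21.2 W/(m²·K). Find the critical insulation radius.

r_cr ≈ 16.3 mm

For a sphere r_cr = 2k/h = 2×0.173/21.2
r_cr = 16.3 mm; since the bare radius (9.7 mm) is below r_cr, adding a thin layer of insulation will *increase* heat loss.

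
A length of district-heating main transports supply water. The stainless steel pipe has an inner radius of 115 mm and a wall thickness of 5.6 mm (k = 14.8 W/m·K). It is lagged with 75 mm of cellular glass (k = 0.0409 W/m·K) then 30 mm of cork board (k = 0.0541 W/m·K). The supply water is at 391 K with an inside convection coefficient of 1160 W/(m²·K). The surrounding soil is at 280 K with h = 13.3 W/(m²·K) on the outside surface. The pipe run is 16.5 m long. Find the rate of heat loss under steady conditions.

Treating each annulus and film as a series resistance:
R_inner film = 1/(h_i·2πr₁L) = 1/(1160×2π×0.115×16.5) = 7.231×10^-5 K/W
R_stainless steel pipe wall = ln(120.6/115)/(2π×14.8×16.5) = 3.099×10^-5 K/W
R_cellular glass = ln(195.6/120.6)/(2π×0.0409×16.5) = 0.114 K/W
R_cork board = ln(225.6/195.6)/(2π×0.0541×16.5) = 0.02544 K/W
R_outer film = 1/(h_o·2πr_oL) = 1/(13.3×2π×0.2256×16.5) = 0.003215 K/W
R_total = 0.1428 K/W
Q = ΔT/R_total = 111/0.1428

Q ≈ 777 W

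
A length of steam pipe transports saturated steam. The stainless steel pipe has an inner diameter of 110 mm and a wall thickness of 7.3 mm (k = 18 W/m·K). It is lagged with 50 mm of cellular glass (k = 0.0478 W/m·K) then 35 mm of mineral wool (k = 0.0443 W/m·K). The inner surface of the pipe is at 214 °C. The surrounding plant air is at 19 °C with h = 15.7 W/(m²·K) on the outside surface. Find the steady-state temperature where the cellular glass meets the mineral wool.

T ≈ 86.7 °C

Cylindrical conduction, so R = ln(r₂/r₁)/(2πkL) per layer, in series:
R_stainless steel pipe wall = ln(62.3/55)/(2π×18×1) = 0.001102 K/W
R_cellular glass = ln(112.3/62.3)/(2π×0.0478×1) = 1.962 K/W
R_mineral wool = ln(147.3/112.3)/(2π×0.0443×1) = 0.9747 K/W
R_outer film = 1/(h_o·2πr_oL) = 1/(15.7×2π×0.1473×1) = 0.06882 K/W
R_total = 3.006 K/W
Q = ΔT/R_total = 195/3.006
Q = 64.9 W/m
T_interface = T_inner − Q·ΣR(inner→interface) = 214 − 64.9×1.963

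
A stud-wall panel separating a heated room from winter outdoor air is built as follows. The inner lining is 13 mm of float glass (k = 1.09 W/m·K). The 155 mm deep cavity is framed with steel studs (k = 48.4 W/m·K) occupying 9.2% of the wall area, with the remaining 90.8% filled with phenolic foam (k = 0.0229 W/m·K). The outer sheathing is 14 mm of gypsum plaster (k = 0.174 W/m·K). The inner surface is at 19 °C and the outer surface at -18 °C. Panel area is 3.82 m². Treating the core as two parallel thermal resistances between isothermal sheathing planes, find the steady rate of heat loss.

Q ≈ 1110 W

Sheathing layers in series; stud and cavity paths in parallel between them.
R_inner = 0.013/(1.09×3.82) = 0.003122 K/W
R_stud  = 0.155/(48.4×0.092×3.82) = 0.009112 K/W
R_cav   = 0.155/(0.0229×0.908×3.82) = 1.951 K/W
1/R_core = 1/R_stud + 1/R_cav → R_core = 0.00907 K/W
R_outer = 0.014/(0.174×3.82) = 0.02106 K/W
R_total = 0.03326 K/W
Q = ΔT/R_total = 37/0.03326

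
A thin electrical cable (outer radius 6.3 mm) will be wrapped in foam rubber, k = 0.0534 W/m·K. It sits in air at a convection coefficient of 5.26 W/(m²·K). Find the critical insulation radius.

For a cylinder r_cr = k/h = 0.0534/5.26
r_cr = 10.2 mm; since the bare radius (6.3 mm) is below r_cr, adding a thin layer of insulation will *increase* heat loss.

r_cr ≈ 10.2 mm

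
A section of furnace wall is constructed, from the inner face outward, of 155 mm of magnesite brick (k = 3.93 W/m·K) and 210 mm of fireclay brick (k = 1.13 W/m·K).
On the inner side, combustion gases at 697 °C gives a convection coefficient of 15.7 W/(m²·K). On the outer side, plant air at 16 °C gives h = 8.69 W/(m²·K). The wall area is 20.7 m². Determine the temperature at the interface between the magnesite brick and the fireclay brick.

T ≈ 523 °C

Series thermal resistances:
R_inner film = 1/(h_i·A) = 1/(15.7×20.7) = 0.003077 K/W
R_magnesite brick = L/(kA) = 0.155/(3.93×20.7) = 0.001905 K/W
R_fireclay brick = L/(kA) = 0.21/(1.13×20.7) = 0.008978 K/W
R_outer film = 1/(h_o·A) = 1/(8.69×20.7) = 0.005559 K/W
R_total = 0.01952 K/W;  Q = ΔT/R_total = 681/0.01952 = 34890 W
T_interface = T_inner − Q·ΣR(inner→interface) = 697 − 34900×0.004982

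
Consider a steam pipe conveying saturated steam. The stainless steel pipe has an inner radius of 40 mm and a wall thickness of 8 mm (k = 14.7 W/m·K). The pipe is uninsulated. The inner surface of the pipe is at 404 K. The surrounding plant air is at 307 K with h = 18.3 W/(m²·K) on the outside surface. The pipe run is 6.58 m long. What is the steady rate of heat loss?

Per-layer cylindrical resistances, series-summed:
R_stainless steel pipe wall = ln(48/40)/(2π×14.7×6.58) = 3×10^-4 K/W
R_outer film = 1/(h_o·2πr_oL) = 1/(18.3×2π×0.048×6.58) = 0.02754 K/W
R_total = 0.02784 K/W
Q = ΔT/R_total = 97/0.02784

Q ≈ 3480 W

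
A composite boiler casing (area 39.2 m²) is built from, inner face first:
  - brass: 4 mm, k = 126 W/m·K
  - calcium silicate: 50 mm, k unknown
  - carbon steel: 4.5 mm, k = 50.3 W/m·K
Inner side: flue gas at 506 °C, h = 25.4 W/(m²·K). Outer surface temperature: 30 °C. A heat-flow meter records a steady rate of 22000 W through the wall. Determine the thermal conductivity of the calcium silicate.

Thermal resistances in series:
R_inner film = 1/(h_i·A) = 1/(25.4×39.2) = 0.001004 K/W
R_brass = L/(kA) = 0.004/(126×39.2) = 8.098×10^-7 K/W
R_carbon steel = L/(kA) = 0.0045/(50.3×39.2) = 2.282×10^-6 K/W
Sum of known resistances R_other = 0.001007 K/W
Total R = ΔT/Q = 476/22000 = 0.02164 K/W
R_calcium silicate = R_total − R_other = 0.02063 K/W
k = L/(R·A) = 0.05/(0.02063×39.2)

k ≈ 0.0618 W/(m·K)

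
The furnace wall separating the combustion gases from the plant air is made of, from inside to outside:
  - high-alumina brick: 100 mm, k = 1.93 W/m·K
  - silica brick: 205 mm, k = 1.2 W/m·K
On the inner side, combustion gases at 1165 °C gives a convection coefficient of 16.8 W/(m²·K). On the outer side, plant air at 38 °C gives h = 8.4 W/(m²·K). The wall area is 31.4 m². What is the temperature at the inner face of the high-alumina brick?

T ≈ 998 °C

Using the resistance-network approach (series):
R_inner film = 1/(h_i·A) = 1/(16.8×31.4) = 0.001896 K/W
R_high-alumina brick = L/(kA) = 0.1/(1.93×31.4) = 0.00165 K/W
R_silica brick = L/(kA) = 0.205/(1.2×31.4) = 0.005441 K/W
R_outer film = 1/(h_o·A) = 1/(8.4×31.4) = 0.003791 K/W
R_total = 0.01278 K/W;  Q = ΔT/R_total = 1127/0.01278 = 88200 W
T_interface = T_inner − Q·ΣR(inner→interface) = 1165 − 88200×0.001896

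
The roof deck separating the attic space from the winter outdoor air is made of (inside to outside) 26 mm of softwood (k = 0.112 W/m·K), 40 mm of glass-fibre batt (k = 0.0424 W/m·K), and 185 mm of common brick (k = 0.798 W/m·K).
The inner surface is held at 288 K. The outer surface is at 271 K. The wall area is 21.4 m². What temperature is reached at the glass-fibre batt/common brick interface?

T ≈ 274 K

Series thermal resistances:
R_softwood = L/(kA) = 0.026/(0.112×21.4) = 0.01085 K/W
R_glass-fibre batt = L/(kA) = 0.04/(0.0424×21.4) = 0.04408 K/W
R_common brick = L/(kA) = 0.185/(0.798×21.4) = 0.01083 K/W
R_total = 0.06576 K/W;  Q = ΔT/R_total = 17/0.06576 = 258.5 W
T_interface = T_inner − Q·ΣR(inner→interface) = 288 − 258×0.05493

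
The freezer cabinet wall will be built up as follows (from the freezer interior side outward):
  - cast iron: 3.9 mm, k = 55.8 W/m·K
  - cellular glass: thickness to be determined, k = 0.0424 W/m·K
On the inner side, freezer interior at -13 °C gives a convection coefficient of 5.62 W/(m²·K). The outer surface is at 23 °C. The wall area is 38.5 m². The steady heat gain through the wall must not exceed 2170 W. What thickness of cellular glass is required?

Series thermal resistances:
R_inner film = 1/(h_i·A) = 1/(5.62×38.5) = 0.004622 K/W
R_cast iron = L/(kA) = 0.0039/(55.8×38.5) = 1.815×10^-6 K/W
Sum of the known resistances R_other = 0.004624 K/W
Required total resistance R_tot = ΔT/Q_allow = 36/2170 = 0.01659 K/W
R_cellular glass = R_tot − R_other = 0.01197 K/W
L = R·k·A = 0.01197×0.0424×38.5

L ≈ 19.5 mm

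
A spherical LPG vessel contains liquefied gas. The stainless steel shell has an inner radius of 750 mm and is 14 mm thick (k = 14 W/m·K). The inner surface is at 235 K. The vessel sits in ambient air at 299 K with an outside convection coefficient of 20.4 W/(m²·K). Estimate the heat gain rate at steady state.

Spherical conduction: R = (1/r_in − 1/r_out)/(4πk) per layer; series-sum.
R_stainless steel shell = (1/0.75 − 1/0.764)/(4π×14) = 1.389×10^-4 K/W
R_outer film = 1/(h·4πr_o²) = 1/(20.4×4π×0.764²) = 0.006683 K/W
R_total = 0.006822 K/W
Q = ΔT/R_total = 64/0.006822

Q ≈ 9380 W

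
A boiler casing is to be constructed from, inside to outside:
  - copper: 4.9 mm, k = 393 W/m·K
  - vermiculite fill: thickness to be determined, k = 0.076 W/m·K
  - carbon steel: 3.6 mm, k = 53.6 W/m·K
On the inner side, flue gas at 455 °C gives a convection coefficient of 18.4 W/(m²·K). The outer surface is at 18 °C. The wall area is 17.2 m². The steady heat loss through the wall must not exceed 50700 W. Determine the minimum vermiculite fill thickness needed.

Series thermal resistances:
R_inner film = 1/(h_i·A) = 1/(18.4×17.2) = 0.00316 K/W
R_copper = L/(kA) = 0.0049/(393×17.2) = 7.249×10^-7 K/W
R_carbon steel = L/(kA) = 0.0036/(53.6×17.2) = 3.905×10^-6 K/W
Sum of the known resistances R_other = 0.003164 K/W
Required total resistance R_tot = ΔT/Q_allow = 437/50700 = 0.008619 K/W
R_vermiculite fill = R_tot − R_other = 0.005455 K/W
L = R·k·A = 0.005455×0.076×17.2

L ≈ 7.13 mm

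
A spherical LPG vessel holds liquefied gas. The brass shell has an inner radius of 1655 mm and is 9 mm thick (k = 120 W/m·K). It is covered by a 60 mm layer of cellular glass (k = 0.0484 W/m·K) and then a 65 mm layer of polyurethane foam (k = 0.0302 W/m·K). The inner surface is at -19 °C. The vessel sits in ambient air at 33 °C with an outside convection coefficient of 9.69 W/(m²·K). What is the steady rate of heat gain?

Radial (spherical) resistances in series:
R_brass shell = (1/1.655 − 1/1.664)/(4π×120) = 2.167×10^-6 K/W
R_cellular glass = (1/1.664 − 1/1.724)/(4π×0.0484) = 0.03439 K/W
R_polyurethane foam = (1/1.724 − 1/1.789)/(4π×0.0302) = 0.05553 K/W
R_outer film = 1/(h·4πr_o²) = 1/(9.69×4π×1.789²) = 0.002566 K/W
R_total = 0.09249 K/W
Q = ΔT/R_total = 52/0.09249

Q ≈ 562 W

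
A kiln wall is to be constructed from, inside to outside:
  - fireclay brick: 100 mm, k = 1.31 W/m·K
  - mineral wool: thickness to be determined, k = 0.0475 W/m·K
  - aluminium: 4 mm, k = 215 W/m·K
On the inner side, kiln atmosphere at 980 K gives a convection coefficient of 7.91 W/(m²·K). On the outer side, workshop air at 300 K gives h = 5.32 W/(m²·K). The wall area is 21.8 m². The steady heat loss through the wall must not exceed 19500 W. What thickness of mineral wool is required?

Using the resistance-network approach (series):
R_inner film = 1/(h_i·A) = 1/(7.91×21.8) = 0.005799 K/W
R_fireclay brick = L/(kA) = 0.1/(1.31×21.8) = 0.003502 K/W
R_aluminium = L/(kA) = 0.004/(215×21.8) = 8.534×10^-7 K/W
R_outer film = 1/(h_o·A) = 1/(5.32×21.8) = 0.008622 K/W
Sum of the known resistances R_other = 0.01792 K/W
Required total resistance R_tot = ΔT/Q_allow = 680/19500 = 0.03487 K/W
R_mineral wool = R_tot − R_other = 0.01695 K/W
L = R·k·A = 0.01695×0.0475×21.8

L ≈ 17.5 mm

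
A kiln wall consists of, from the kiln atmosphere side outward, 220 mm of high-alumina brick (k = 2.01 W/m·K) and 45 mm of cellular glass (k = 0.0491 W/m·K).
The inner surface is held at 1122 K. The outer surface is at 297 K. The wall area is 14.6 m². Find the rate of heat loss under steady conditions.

Model the wall as resistances in series:
R_high-alumina brick = L/(kA) = 0.22/(2.01×14.6) = 0.007497 K/W
R_cellular glass = L/(kA) = 0.045/(0.0491×14.6) = 0.06277 K/W
R_total = 0.07027 K/W
Q = ΔT / R_total = 825 / 0.07027

Q ≈ 11700 W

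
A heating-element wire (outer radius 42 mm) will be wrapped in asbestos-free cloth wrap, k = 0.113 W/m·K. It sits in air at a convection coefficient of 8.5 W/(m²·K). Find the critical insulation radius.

For a cylinder r_cr = k/h = 0.113/8.5
r_cr = 13.3 mm; since the bare radius (42 mm) is above r_cr, any added insulation will reduce heat loss.

r_cr ≈ 13.3 mm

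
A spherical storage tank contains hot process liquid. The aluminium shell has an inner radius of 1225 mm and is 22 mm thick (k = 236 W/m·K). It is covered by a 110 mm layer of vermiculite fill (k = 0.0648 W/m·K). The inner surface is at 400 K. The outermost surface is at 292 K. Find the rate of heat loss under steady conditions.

Q ≈ 1350 W

Radial (spherical) resistances in series:
R_aluminium shell = (1/1.225 − 1/1.247)/(4π×236) = 4.856×10^-6 K/W
R_vermiculite fill = (1/1.247 − 1/1.357)/(4π×0.0648) = 0.07983 K/W
R_total = 0.07983 K/W
Q = ΔT/R_total = 108/0.07983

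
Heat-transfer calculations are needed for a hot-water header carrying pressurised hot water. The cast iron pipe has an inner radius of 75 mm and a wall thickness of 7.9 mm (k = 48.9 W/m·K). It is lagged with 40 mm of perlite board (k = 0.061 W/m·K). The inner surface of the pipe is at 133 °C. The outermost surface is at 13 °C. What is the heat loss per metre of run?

q′ ≈ 117 W/m

Radial resistances (cylindrical: R_cond = ln(r_o/r_i)/(2πkL), R_conv = 1/(h·2πrL)):
R_cast iron pipe wall = ln(82.9/75)/(2π×48.9×1) = 3.259×10^-4 K/W
R_perlite board = ln(122.9/82.9)/(2π×0.061×1) = 1.027 K/W
R_total = 1.028 K/W
Q = ΔT/R_total = 120/1.028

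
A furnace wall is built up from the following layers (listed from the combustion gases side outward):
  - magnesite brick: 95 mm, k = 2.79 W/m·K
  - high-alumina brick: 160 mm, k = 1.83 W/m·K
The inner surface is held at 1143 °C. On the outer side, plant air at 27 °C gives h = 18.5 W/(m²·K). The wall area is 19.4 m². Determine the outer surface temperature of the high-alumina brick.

T ≈ 371 °C

Treating each layer as a thermal resistance in series:
R_magnesite brick = L/(kA) = 0.095/(2.79×19.4) = 0.001755 K/W
R_high-alumina brick = L/(kA) = 0.16/(1.83×19.4) = 0.004507 K/W
R_outer film = 1/(h_o·A) = 1/(18.5×19.4) = 0.002786 K/W
R_total = 0.009048 K/W;  Q = ΔT/R_total = 1116/0.009048 = 123300 W
T_interface = T_inner − Q·ΣR(inner→interface) = 1143 − 123000×0.006262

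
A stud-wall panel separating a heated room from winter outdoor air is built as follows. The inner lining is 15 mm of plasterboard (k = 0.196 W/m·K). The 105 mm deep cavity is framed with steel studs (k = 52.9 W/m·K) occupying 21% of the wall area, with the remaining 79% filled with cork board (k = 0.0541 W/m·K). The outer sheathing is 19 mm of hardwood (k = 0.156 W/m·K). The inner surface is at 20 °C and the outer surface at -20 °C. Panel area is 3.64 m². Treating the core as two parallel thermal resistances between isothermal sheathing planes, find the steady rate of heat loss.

Sheathing layers in series; stud and cavity paths in parallel between them.
R_inner = 0.015/(0.196×3.64) = 0.02102 K/W
R_stud  = 0.105/(52.9×0.21×3.64) = 0.002597 K/W
R_cav   = 0.105/(0.0541×0.79×3.64) = 0.6749 K/W
1/R_core = 1/R_stud + 1/R_cav → R_core = 0.002587 K/W
R_outer = 0.019/(0.156×3.64) = 0.03346 K/W
R_total = 0.05707 K/W
Q = ΔT/R_total = 40/0.05707

Q ≈ 701 W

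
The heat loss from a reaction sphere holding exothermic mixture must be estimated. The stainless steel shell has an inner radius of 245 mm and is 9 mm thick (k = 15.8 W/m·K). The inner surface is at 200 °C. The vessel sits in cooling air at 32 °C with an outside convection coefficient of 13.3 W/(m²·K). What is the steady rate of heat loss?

Q ≈ 1800 W

Radial (spherical) resistances in series:
R_stainless steel shell = (1/0.245 − 1/0.254)/(4π×15.8) = 7.284×10^-4 K/W
R_outer film = 1/(h·4πr_o²) = 1/(13.3×4π×0.254²) = 0.09274 K/W
R_total = 0.09347 K/W
Q = ΔT/R_total = 168/0.09347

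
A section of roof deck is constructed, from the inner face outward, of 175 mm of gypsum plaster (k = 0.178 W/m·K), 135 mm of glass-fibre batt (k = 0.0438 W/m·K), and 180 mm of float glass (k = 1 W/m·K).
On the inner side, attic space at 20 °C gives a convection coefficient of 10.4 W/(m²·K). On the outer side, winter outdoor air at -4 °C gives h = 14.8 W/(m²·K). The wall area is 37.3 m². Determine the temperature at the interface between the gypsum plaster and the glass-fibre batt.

T ≈ 14.1 °C

Model the wall as resistances in series:
R_inner film = 1/(h_i·A) = 1/(10.4×37.3) = 0.002578 K/W
R_gypsum plaster = L/(kA) = 0.175/(0.178×37.3) = 0.02636 K/W
R_glass-fibre batt = L/(kA) = 0.135/(0.0438×37.3) = 0.08263 K/W
R_float glass = L/(kA) = 0.18/(1×37.3) = 0.004826 K/W
R_outer film = 1/(h_o·A) = 1/(14.8×37.3) = 0.001811 K/W
R_total = 0.1182 K/W;  Q = ΔT/R_total = 24/0.1182 = 203 W
T_interface = T_inner − Q·ΣR(inner→interface) = 20 − 203×0.02894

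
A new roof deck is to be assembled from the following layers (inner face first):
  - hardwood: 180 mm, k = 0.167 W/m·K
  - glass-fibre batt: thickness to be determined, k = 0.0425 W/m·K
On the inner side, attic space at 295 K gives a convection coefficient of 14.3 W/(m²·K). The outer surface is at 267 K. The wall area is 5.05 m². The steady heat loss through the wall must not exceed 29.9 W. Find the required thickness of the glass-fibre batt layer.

L ≈ 152 mm

Series thermal resistances:
R_inner film = 1/(h_i·A) = 1/(14.3×5.05) = 0.01385 K/W
R_hardwood = L/(kA) = 0.18/(0.167×5.05) = 0.2134 K/W
Sum of the known resistances R_other = 0.2273 K/W
Required total resistance R_tot = ΔT/Q_allow = 28/29.9 = 0.9365 K/W
R_glass-fibre batt = R_tot − R_other = 0.7092 K/W
L = R·k·A = 0.7092×0.0425×5.05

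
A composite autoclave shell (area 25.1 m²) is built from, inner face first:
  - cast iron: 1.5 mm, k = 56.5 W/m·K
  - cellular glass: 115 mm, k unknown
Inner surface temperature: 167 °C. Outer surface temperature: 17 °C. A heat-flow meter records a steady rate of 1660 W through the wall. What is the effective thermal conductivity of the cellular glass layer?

Series thermal resistances:
R_cast iron = L/(kA) = 0.0015/(56.5×25.1) = 1.058×10^-6 K/W
Sum of known resistances R_other = 1.058×10^-6 K/W
Total R = ΔT/Q = 150/1660 = 0.09036 K/W
R_cellular glass = R_total − R_other = 0.09036 K/W
k = L/(R·A) = 0.115/(0.09036×25.1)

k ≈ 0.0507 W/(m·K)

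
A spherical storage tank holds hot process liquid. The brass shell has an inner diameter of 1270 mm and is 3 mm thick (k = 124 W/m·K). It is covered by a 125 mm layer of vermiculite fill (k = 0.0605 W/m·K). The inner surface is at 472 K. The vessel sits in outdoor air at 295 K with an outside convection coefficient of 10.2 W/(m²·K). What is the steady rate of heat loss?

For a spherical shell R = (1/r₁ − 1/r₂)/(4πk); film R = 1/(h·4πr²). In series:
R_brass shell = (1/0.635 − 1/0.638)/(4π×124) = 4.752×10^-6 K/W
R_vermiculite fill = (1/0.638 − 1/0.763)/(4π×0.0605) = 0.3378 K/W
R_outer film = 1/(h·4πr_o²) = 1/(10.2×4π×0.763²) = 0.0134 K/W
R_total = 0.3512 K/W
Q = ΔT/R_total = 177/0.3512

Q ≈ 504 W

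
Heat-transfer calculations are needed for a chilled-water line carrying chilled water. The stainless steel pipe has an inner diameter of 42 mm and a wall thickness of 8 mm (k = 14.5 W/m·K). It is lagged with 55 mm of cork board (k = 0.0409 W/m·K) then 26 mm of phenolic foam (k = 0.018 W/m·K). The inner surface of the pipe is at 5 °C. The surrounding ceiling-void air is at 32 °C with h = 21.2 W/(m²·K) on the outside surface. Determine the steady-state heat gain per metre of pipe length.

Cylindrical conduction, so R = ln(r₂/r₁)/(2πkL) per layer, in series:
R_stainless steel pipe wall = ln(29/21)/(2π×14.5×1) = 0.003543 K/W
R_cork board = ln(84/29)/(2π×0.0409×1) = 4.138 K/W
R_phenolic foam = ln(110/84)/(2π×0.018×1) = 2.384 K/W
R_outer film = 1/(h_o·2πr_oL) = 1/(21.2×2π×0.11×1) = 0.06825 K/W
R_total = 6.595 K/W
Q = ΔT/R_total = 27/6.595

q′ ≈ 4.09 W/m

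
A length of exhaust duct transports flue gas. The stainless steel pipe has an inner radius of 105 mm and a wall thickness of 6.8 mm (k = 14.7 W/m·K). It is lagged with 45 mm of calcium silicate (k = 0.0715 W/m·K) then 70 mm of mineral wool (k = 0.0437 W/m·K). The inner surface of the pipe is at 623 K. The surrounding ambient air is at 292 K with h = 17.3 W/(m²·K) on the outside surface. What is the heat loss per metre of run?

q′ ≈ 155 W/m

Cylindrical conduction, so R = ln(r₂/r₁)/(2πkL) per layer, in series:
R_stainless steel pipe wall = ln(111.8/105)/(2π×14.7×1) = 6.794×10^-4 K/W
R_calcium silicate = ln(156.8/111.8)/(2π×0.0715×1) = 0.7529 K/W
R_mineral wool = ln(226.8/156.8)/(2π×0.0437×1) = 1.344 K/W
R_outer film = 1/(h_o·2πr_oL) = 1/(17.3×2π×0.2268×1) = 0.04056 K/W
R_total = 2.138 K/W
Q = ΔT/R_total = 331/2.138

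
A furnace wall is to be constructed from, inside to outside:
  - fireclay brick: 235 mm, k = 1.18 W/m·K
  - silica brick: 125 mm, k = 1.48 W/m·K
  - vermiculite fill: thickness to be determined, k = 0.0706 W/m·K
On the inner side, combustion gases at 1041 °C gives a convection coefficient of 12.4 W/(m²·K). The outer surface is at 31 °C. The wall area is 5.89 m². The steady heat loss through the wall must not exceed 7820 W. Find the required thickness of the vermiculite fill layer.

L ≈ 28 mm

Model the wall as resistances in series:
R_inner film = 1/(h_i·A) = 1/(12.4×5.89) = 0.01369 K/W
R_fireclay brick = L/(kA) = 0.235/(1.18×5.89) = 0.03381 K/W
R_silica brick = L/(kA) = 0.125/(1.48×5.89) = 0.01434 K/W
Sum of the known resistances R_other = 0.06184 K/W
Required total resistance R_tot = ΔT/Q_allow = 1010/7820 = 0.1292 K/W
R_vermiculite fill = R_tot − R_other = 0.06731 K/W
L = R·k·A = 0.06731×0.0706×5.89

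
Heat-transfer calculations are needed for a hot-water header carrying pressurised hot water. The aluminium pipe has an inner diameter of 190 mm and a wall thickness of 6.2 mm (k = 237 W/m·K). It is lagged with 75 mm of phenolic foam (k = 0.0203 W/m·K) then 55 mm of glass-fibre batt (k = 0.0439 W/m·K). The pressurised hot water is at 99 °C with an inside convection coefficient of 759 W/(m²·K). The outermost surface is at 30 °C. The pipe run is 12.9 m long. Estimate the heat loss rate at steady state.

Q ≈ 167 W

For a radial system each layer contributes R = ln(r_out/r_in)/(2πkL); films add R = 1/(hA).
R_inner film = 1/(h_i·2πr₁L) = 1/(759×2π×0.095×12.9) = 1.711×10^-4 K/W
R_aluminium pipe wall = ln(101.2/95)/(2π×237×12.9) = 3.291×10^-6 K/W
R_phenolic foam = ln(176.2/101.2)/(2π×0.0203×12.9) = 0.337 K/W
R_glass-fibre batt = ln(231.2/176.2)/(2π×0.0439×12.9) = 0.07635 K/W
R_total = 0.4135 K/W
Q = ΔT/R_total = 69/0.4135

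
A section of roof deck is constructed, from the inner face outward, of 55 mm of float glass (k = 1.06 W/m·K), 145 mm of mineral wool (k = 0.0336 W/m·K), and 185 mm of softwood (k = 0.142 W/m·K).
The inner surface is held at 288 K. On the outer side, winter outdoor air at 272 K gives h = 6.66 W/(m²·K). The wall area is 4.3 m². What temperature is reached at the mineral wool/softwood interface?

Model the wall as resistances in series:
R_float glass = L/(kA) = 0.055/(1.06×4.3) = 0.01207 K/W
R_mineral wool = L/(kA) = 0.145/(0.0336×4.3) = 1.004 K/W
R_softwood = L/(kA) = 0.185/(0.142×4.3) = 0.303 K/W
R_outer film = 1/(h_o·A) = 1/(6.66×4.3) = 0.03492 K/W
R_total = 1.354 K/W;  Q = ΔT/R_total = 16/1.354 = 11.82 W
T_interface = T_inner − Q·ΣR(inner→interface) = 288 − 11.8×1.016

T ≈ 276 K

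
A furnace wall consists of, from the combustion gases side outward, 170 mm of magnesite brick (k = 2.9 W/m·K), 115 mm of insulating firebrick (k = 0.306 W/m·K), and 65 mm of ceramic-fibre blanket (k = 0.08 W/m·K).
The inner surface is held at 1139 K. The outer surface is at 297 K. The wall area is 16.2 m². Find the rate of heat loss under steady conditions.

Q ≈ 10900 W

Thermal resistances in series:
R_magnesite brick = L/(kA) = 0.17/(2.9×16.2) = 0.003619 K/W
R_insulating firebrick = L/(kA) = 0.115/(0.306×16.2) = 0.0232 K/W
R_ceramic-fibre blanket = L/(kA) = 0.065/(0.08×16.2) = 0.05015 K/W
R_total = 0.07697 K/W
Q = ΔT / R_total = 842 / 0.07697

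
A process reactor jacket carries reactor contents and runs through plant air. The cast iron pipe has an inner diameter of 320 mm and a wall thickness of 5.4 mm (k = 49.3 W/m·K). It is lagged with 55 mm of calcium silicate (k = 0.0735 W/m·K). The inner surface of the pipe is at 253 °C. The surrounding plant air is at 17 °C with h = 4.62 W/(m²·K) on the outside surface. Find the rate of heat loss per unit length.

q′ ≈ 303 W/m

Treating each annulus and film as a series resistance:
R_cast iron pipe wall = ln(165.4/160)/(2π×49.3×1) = 1.072×10^-4 K/W
R_calcium silicate = ln(220.4/165.4)/(2π×0.0735×1) = 0.6216 K/W
R_outer film = 1/(h_o·2πr_oL) = 1/(4.62×2π×0.2204×1) = 0.1563 K/W
R_total = 0.778 K/W
Q = ΔT/R_total = 236/0.778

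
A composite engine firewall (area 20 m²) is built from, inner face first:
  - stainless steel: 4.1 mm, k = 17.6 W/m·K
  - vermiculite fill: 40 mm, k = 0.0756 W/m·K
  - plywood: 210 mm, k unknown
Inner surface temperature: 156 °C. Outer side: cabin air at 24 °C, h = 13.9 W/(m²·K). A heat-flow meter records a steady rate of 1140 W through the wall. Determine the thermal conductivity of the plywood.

Using the resistance-network approach (series):
R_stainless steel = L/(kA) = 0.0041/(17.6×20) = 1.165×10^-5 K/W
R_vermiculite fill = L/(kA) = 0.04/(0.0756×20) = 0.02646 K/W
R_outer film = 1/(h_o·A) = 1/(13.9×20) = 0.003597 K/W
Sum of known resistances R_other = 0.03006 K/W
Total R = ΔT/Q = 132/1140 = 0.1158 K/W
R_plywood = R_total − R_other = 0.08573 K/W
k = L/(R·A) = 0.21/(0.08573×20)

k ≈ 0.122 W/(m·K)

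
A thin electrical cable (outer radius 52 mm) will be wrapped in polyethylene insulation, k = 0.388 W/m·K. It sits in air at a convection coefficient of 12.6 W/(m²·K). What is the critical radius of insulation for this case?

r_cr ≈ 30.8 mm

For a cylinder r_cr = k/h = 0.388/12.6
r_cr = 30.8 mm; since the bare radius (52 mm) is above r_cr, any added insulation will reduce heat loss.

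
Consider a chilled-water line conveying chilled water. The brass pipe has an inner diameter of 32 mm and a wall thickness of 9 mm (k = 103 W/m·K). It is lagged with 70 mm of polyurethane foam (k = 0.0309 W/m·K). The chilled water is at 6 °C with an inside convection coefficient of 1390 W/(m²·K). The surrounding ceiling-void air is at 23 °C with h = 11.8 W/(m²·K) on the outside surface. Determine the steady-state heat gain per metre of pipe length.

Cylindrical conduction, so R = ln(r₂/r₁)/(2πkL) per layer, in series:
R_inner film = 1/(h_i·2πr₁L) = 1/(1390×2π×0.016×1) = 0.007156 K/W
R_brass pipe wall = ln(25/16)/(2π×103×1) = 6.896×10^-4 K/W
R_polyurethane foam = ln(95/25)/(2π×0.0309×1) = 6.876 K/W
R_outer film = 1/(h_o·2πr_oL) = 1/(11.8×2π×0.095×1) = 0.142 K/W
R_total = 7.026 K/W
Q = ΔT/R_total = 17/7.026

q′ ≈ 2.42 W/m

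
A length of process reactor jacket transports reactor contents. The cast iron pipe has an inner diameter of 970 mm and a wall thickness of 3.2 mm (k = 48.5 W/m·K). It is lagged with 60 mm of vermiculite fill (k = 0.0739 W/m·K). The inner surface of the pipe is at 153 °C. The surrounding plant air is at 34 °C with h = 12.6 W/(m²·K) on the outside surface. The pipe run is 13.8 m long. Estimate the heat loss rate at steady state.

Q ≈ 6020 W

For a radial system each layer contributes R = ln(r_out/r_in)/(2πkL); films add R = 1/(hA).
R_cast iron pipe wall = ln(488.2/485)/(2π×48.5×13.8) = 1.564×10^-6 K/W
R_vermiculite fill = ln(548.2/488.2)/(2π×0.0739×13.8) = 0.01809 K/W
R_outer film = 1/(h_o·2πr_oL) = 1/(12.6×2π×0.5482×13.8) = 0.00167 K/W
R_total = 0.01976 K/W
Q = ΔT/R_total = 119/0.01976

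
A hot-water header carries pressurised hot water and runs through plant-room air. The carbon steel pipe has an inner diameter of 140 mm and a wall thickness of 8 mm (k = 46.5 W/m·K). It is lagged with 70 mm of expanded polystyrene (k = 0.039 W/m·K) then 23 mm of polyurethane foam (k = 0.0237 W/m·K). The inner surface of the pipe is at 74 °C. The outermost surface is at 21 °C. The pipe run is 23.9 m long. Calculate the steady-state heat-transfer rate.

For a radial system each layer contributes R = ln(r_out/r_in)/(2πkL); films add R = 1/(hA).
R_carbon steel pipe wall = ln(78/70)/(2π×46.5×23.9) = 1.55×10^-5 K/W
R_expanded polystyrene = ln(148/78)/(2π×0.039×23.9) = 0.1094 K/W
R_polyurethane foam = ln(171/148)/(2π×0.0237×23.9) = 0.04059 K/W
R_total = 0.15 K/W
Q = ΔT/R_total = 53/0.15

Q ≈ 353 W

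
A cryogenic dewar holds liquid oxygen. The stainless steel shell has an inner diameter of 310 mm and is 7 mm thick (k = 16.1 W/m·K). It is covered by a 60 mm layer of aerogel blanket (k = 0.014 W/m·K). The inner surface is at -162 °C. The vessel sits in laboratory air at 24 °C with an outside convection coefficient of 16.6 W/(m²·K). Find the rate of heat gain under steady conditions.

Q ≈ 19.4 W

Radial (spherical) resistances in series:
R_stainless steel shell = (1/0.155 − 1/0.162)/(4π×16.1) = 0.001378 K/W
R_aerogel blanket = (1/0.162 − 1/0.222)/(4π×0.014) = 9.483 K/W
R_outer film = 1/(h·4πr_o²) = 1/(16.6×4π×0.222²) = 0.09727 K/W
R_total = 9.582 K/W
Q = ΔT/R_total = 186/9.582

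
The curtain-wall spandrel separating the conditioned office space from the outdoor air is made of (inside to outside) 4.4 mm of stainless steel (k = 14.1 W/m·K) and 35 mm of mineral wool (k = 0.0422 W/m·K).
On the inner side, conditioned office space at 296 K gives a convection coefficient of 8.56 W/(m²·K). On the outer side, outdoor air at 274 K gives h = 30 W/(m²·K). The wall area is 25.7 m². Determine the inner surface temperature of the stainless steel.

Series thermal resistances:
R_inner film = 1/(h_i·A) = 1/(8.56×25.7) = 0.004546 K/W
R_stainless steel = L/(kA) = 0.0044/(14.1×25.7) = 1.214×10^-5 K/W
R_mineral wool = L/(kA) = 0.035/(0.0422×25.7) = 0.03227 K/W
R_outer film = 1/(h_o·A) = 1/(30×25.7) = 0.001297 K/W
R_total = 0.03813 K/W;  Q = ΔT/R_total = 22/0.03813 = 577 W
T_interface = T_inner − Q·ΣR(inner→interface) = 296 − 577×0.004546

T ≈ 293 K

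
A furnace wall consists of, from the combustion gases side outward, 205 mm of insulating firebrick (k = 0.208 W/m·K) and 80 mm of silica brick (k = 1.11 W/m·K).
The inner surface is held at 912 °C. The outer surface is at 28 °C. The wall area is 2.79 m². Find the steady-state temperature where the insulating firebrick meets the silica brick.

Treating each layer as a thermal resistance in series:
R_insulating firebrick = L/(kA) = 0.205/(0.208×2.79) = 0.3533 K/W
R_silica brick = L/(kA) = 0.08/(1.11×2.79) = 0.02583 K/W
R_total = 0.3791 K/W;  Q = ΔT/R_total = 884/0.3791 = 2332 W
T_interface = T_inner − Q·ΣR(inner→interface) = 912 − 2330×0.3533

T ≈ 88.2 °C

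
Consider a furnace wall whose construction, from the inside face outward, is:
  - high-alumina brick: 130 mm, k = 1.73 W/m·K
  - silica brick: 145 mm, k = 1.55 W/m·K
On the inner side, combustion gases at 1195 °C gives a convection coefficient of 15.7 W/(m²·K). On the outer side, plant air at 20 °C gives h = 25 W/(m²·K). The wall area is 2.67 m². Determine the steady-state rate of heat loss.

Q ≈ 11500 W

Treating each layer as a thermal resistance in series:
R_inner film = 1/(h_i·A) = 1/(15.7×2.67) = 0.02386 K/W
R_high-alumina brick = L/(kA) = 0.13/(1.73×2.67) = 0.02814 K/W
R_silica brick = L/(kA) = 0.145/(1.55×2.67) = 0.03504 K/W
R_outer film = 1/(h_o·A) = 1/(25×2.67) = 0.01498 K/W
R_total = 0.102 K/W
Q = ΔT / R_total = 1175 / 0.102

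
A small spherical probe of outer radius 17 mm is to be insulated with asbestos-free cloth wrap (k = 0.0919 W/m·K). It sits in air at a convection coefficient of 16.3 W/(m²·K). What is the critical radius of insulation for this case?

For a sphere r_cr = 2k/h = 2×0.0919/16.3
r_cr = 11.3 mm; since the bare radius (17 mm) is above r_cr, any added insulation will reduce heat loss.

r_cr ≈ 11.3 mm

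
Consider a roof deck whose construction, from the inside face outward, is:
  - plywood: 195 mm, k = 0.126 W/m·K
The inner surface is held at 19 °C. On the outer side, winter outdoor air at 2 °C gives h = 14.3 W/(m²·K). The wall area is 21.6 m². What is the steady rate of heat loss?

Thermal resistances in series:
R_plywood = L/(kA) = 0.195/(0.126×21.6) = 0.07165 K/W
R_outer film = 1/(h_o·A) = 1/(14.3×21.6) = 0.003238 K/W
R_total = 0.07489 K/W
Q = ΔT / R_total = 17 / 0.07489

Q ≈ 227 W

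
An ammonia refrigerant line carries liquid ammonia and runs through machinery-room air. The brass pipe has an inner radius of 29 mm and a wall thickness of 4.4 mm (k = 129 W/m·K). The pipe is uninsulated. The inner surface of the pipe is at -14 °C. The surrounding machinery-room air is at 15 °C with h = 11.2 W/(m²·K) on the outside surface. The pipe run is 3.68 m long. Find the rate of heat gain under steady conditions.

Radial resistances (cylindrical: R_cond = ln(r_o/r_i)/(2πkL), R_conv = 1/(h·2πrL)):
R_brass pipe wall = ln(33.4/29)/(2π×129×3.68) = 4.736×10^-5 K/W
R_outer film = 1/(h_o·2πr_oL) = 1/(11.2×2π×0.0334×3.68) = 0.1156 K/W
R_total = 0.1157 K/W
Q = ΔT/R_total = 29/0.1157

Q ≈ 251 W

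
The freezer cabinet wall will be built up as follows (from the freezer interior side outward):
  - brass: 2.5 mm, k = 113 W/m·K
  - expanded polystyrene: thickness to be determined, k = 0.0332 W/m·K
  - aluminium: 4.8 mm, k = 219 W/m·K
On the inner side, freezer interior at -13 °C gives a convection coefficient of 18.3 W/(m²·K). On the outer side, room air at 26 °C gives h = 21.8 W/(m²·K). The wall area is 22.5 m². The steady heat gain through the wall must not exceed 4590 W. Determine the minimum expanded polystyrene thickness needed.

Using the resistance-network approach (series):
R_inner film = 1/(h_i·A) = 1/(18.3×22.5) = 0.002429 K/W
R_brass = L/(kA) = 0.0025/(113×22.5) = 9.833×10^-7 K/W
R_aluminium = L/(kA) = 0.0048/(219×22.5) = 9.741×10^-7 K/W
R_outer film = 1/(h_o·A) = 1/(21.8×22.5) = 0.002039 K/W
Sum of the known resistances R_other = 0.004469 K/W
Required total resistance R_tot = ΔT/Q_allow = 39/4590 = 0.008497 K/W
R_expanded polystyrene = R_tot − R_other = 0.004027 K/W
L = R·k·A = 0.004027×0.0332×22.5

L ≈ 3.01 mm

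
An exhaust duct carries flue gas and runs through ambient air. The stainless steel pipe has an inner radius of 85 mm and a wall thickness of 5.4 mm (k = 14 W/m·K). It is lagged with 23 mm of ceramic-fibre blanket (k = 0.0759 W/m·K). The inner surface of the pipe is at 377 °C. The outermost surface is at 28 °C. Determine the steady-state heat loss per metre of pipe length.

q′ ≈ 733 W/m

Treating each annulus and film as a series resistance:
R_stainless steel pipe wall = ln(90.4/85)/(2π×14×1) = 7.002×10^-4 K/W
R_ceramic-fibre blanket = ln(113.4/90.4)/(2π×0.0759×1) = 0.4753 K/W
R_total = 0.476 K/W
Q = ΔT/R_total = 349/0.476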